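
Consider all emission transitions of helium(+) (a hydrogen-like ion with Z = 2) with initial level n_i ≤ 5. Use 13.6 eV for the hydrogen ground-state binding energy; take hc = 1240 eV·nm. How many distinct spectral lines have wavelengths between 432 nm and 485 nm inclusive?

1

Enumerate all n_i → n_f pairs with 1 ≤ n_f < n_i ≤ 5 and compute λ = 1240 / [13.6·4·(1/n_f² − 1/n_i²)].
Lines falling in [432, 485] nm: 4→3 (468.9 nm).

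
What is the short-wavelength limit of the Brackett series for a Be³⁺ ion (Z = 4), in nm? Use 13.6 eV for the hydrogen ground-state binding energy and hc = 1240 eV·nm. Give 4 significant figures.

The Brackett series has lower level n_f = 4; the series limit corresponds to n_i → ∞.
ΔE_max = 13.6 × 16 / 4² = 13.60 eV.
λ_min = 1240 / 13.60 = 91.18 nm.

91.18 nm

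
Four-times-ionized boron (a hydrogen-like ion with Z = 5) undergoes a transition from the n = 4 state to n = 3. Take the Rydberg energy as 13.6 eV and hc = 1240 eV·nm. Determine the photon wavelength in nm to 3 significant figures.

75.0 nm

For Z = 5 the level energies scale as Z², so the effective Rydberg energy is 13.6 × 25 = 340.0 eV.
ΔE = 340.0 × (1/3² − 1/4²) = 340.0 × 0.04861 = 16.53 eV.
λ = hc/ΔE = 1240 / 16.53 = 75.0 nm.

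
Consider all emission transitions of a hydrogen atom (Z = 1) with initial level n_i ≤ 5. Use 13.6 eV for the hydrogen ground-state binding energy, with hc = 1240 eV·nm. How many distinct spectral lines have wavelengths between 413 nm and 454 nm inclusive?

Enumerate all n_i → n_f pairs with 1 ≤ n_f < n_i ≤ 5 and compute λ = 1240 / [13.6·1·(1/n_f² − 1/n_i²)].
Lines falling in [413, 454] nm: 5→2 (434.2 nm).

1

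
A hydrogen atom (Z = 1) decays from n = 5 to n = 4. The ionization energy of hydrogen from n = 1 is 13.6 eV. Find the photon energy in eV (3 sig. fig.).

0.306 eV

E_5 = −13.60/25 = −0.5440 eV and E_4 = −13.60/16 = −0.8500 eV.
The photon energy is |E_5 − E_4| = 0.306 eV.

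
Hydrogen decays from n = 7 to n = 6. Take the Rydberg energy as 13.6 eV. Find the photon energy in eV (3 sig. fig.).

E_7 = −13.60/49 = −0.2776 eV and E_6 = −13.60/36 = −0.3778 eV.
The photon energy is |E_7 − E_6| = 0.100 eV.

0.100 eV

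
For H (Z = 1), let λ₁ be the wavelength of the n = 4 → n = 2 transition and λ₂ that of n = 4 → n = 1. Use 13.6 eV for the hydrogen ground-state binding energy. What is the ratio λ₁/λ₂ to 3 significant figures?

λ ∝ 1/ΔE ∝ 1/(1/n_f² − 1/n_i²), and the Z² and hc factors cancel in the ratio.
λ₁/λ₂ = (1/1² − 1/4²)/(1/2² − 1/4²) = 0.9375/0.1875 = 5.00.

5.00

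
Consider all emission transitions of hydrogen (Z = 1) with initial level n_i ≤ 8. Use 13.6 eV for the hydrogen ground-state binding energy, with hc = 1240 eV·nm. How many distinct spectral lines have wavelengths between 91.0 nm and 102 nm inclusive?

5

Enumerate all n_i → n_f pairs with 1 ≤ n_f < n_i ≤ 8 and compute λ = 1240 / [13.6·1·(1/n_f² − 1/n_i²)].
Lines falling in [91.0, 102] nm: 8→1 (92.62 nm), 7→1 (93.08 nm), 6→1 (93.78 nm), 5→1 (94.98 nm), 4→1 (97.25 nm).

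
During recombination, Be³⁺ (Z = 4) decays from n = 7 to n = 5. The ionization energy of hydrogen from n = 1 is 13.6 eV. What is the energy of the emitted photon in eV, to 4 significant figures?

The Bohr energies scale as Z², so for Z = 4: E_n = −217.6/n² eV.
E_7 = −217.6/49 = −4.441 eV and E_5 = −217.6/25 = −8.704 eV.
The photon energy is |E_7 − E_5| = 4.263 eV.

4.263 eV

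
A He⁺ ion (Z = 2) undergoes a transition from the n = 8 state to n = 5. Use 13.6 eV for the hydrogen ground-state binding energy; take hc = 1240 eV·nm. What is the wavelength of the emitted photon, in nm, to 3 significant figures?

935 nm

For Z = 2 the level energies scale as Z², so the effective Rydberg energy is 13.6 × 4 = 54.40 eV.
ΔE = 54.40 × (1/5² − 1/8²) = 54.40 × 0.02438 = 1.326 eV.
λ = hc/ΔE = 1240 / 1.326 = 935 nm.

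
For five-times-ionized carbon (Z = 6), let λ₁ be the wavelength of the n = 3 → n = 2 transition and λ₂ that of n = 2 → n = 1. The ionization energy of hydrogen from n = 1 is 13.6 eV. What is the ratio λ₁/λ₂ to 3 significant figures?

λ ∝ 1/ΔE ∝ 1/(1/n_f² − 1/n_i²), and the Z² and hc factors cancel in the ratio.
λ₁/λ₂ = (1/1² − 1/2²)/(1/2² − 1/3²) = 0.7500/0.1389 = 5.40.

5.40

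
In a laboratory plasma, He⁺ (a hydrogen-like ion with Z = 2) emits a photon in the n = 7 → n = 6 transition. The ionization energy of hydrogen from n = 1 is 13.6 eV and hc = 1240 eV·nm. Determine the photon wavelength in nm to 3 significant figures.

3090 nm

For Z = 2 the level energies scale as Z², so the effective Rydberg energy is 13.6 × 4 = 54.40 eV.
ΔE = 54.40 × (1/6² − 1/7²) = 54.40 × 0.007370 = 0.4009 eV.
λ = hc/ΔE = 1240 / 0.4009 = 3090 nm.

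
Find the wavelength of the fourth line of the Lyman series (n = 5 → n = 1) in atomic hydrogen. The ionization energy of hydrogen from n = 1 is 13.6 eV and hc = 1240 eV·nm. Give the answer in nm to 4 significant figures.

The Lyman series terminates on n_f = 1; the fourth line has n_i = 1+4 = 5.
ΔE = 13.60 × (1/1² − 1/5²) = 13.06 eV.
λ = 1240 / 13.06 = 94.98 nm.

94.98 nm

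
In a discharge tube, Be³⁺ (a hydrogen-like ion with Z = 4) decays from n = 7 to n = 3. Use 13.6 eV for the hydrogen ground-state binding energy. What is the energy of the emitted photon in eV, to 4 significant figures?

The Bohr energies scale as Z², so for Z = 4: E_n = −217.6/n² eV.
E_7 = −217.6/49 = −4.441 eV and E_3 = −217.6/9 = −24.18 eV.
The photon energy is |E_7 − E_3| = 19.74 eV.

19.74 eV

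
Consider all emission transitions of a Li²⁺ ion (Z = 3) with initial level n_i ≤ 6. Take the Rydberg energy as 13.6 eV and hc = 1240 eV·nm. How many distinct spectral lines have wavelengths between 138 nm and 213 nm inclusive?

2

Enumerate all n_i → n_f pairs with 1 ≤ n_f < n_i ≤ 6 and compute λ = 1240 / [13.6·9·(1/n_f² − 1/n_i²)].
Lines falling in [138, 213] nm: 5→3 (142.5 nm), 4→3 (208.4 nm).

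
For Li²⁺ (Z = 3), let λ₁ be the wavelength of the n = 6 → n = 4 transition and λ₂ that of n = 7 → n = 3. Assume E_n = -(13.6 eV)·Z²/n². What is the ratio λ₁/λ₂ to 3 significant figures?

2.61

λ ∝ 1/ΔE ∝ 1/(1/n_f² − 1/n_i²), and the Z² and hc factors cancel in the ratio.
λ₁/λ₂ = (1/3² − 1/7²)/(1/4² − 1/6²) = 0.09070/0.03472 = 2.61.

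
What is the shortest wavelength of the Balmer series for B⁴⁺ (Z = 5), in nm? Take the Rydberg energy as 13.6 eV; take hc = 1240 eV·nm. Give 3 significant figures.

The Balmer series has lower level n_f = 2; the series limit corresponds to n_i → ∞.
ΔE_max = 13.6 × 25 / 2² = 85.00 eV.
λ_min = 1240 / 85.00 = 14.6 nm.

14.6 nm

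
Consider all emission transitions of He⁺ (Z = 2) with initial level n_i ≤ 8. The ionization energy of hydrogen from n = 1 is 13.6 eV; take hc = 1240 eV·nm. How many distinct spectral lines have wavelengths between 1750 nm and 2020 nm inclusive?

2

Enumerate all n_i → n_f pairs with 1 ≤ n_f < n_i ≤ 8 and compute λ = 1240 / [13.6·4·(1/n_f² − 1/n_i²)].
Lines falling in [1750, 2020] nm: 6→5 (1865 nm), 8→6 (1876 nm).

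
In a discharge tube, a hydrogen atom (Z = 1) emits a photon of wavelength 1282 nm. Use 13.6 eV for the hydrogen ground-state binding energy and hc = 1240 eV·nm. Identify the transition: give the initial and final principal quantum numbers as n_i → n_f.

The photon energy is ΔE = hc/λ = 1240 / 1282 = 0.9672 eV.
With Z = 1, ΔE = 13.60 × (1/n_f² − 1/n_i²), so 1/n_f² − 1/n_i² = 0.07112.
Trying n_f = 3 gives 1/n_i² = 0.03999, i.e. n_i ≈ 5; this pair matches.

n_i = 5, n_f = 3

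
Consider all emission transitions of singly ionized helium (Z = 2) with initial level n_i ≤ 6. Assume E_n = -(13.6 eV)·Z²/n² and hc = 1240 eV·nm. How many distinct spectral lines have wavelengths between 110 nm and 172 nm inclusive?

Enumerate all n_i → n_f pairs with 1 ≤ n_f < n_i ≤ 6 and compute λ = 1240 / [13.6·4·(1/n_f² − 1/n_i²)].
Lines falling in [110, 172] nm: 4→2 (121.6 nm), 3→2 (164.1 nm).

2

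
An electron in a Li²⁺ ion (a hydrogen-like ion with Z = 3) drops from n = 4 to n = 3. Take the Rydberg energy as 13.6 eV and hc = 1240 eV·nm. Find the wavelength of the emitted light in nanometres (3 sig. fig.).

208 nm

For Z = 3 the level energies scale as Z², so the effective Rydberg energy is 13.6 × 9 = 122.4 eV.
ΔE = 122.4 × (1/3² − 1/4²) = 122.4 × 0.04861 = 5.950 eV.
λ = hc/ΔE = 1240 / 5.950 = 208 nm.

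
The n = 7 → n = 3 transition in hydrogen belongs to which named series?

The series is set by the lower level: n_f = 3 is the Paschen series.

Paschen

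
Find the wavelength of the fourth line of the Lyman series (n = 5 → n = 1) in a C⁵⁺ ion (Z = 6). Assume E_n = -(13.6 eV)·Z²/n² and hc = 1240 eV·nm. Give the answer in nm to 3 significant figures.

The Lyman series terminates on n_f = 1; the fourth line has n_i = 1+4 = 5.
ΔE = 489.6 × (1/1² − 1/5²) = 470.0 eV.
λ = 1240 / 470.0 = 2.64 nm.

2.64 nm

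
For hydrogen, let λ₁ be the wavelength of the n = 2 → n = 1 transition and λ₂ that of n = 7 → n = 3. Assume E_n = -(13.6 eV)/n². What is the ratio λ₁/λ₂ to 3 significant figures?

0.121

λ ∝ 1/ΔE ∝ 1/(1/n_f² − 1/n_i²), and the Z² and hc factors cancel in the ratio.
λ₁/λ₂ = (1/3² − 1/7²)/(1/1² − 1/2²) = 0.09070/0.7500 = 0.121.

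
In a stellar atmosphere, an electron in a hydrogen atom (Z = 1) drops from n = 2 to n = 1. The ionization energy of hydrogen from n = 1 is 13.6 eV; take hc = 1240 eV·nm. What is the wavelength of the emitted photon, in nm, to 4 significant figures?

121.6 nm

ΔE = 13.60 × (1/1² − 1/2²) = 13.60 × 0.7500 = 10.20 eV.
λ = hc/ΔE = 1240 / 10.20 = 121.6 nm.
This line belongs to the Lyman series.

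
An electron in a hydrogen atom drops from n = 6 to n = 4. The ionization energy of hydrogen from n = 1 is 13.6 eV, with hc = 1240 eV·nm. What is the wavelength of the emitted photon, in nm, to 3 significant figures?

2630 nm

ΔE = 13.60 × (1/4² − 1/6²) = 13.60 × 0.03472 = 0.4722 eV.
λ = hc/ΔE = 1240 / 0.4722 = 2630 nm.
This line belongs to the Brackett series.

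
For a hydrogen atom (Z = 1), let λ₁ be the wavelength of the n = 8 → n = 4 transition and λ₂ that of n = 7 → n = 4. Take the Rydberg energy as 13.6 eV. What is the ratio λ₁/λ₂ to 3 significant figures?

λ ∝ 1/ΔE ∝ 1/(1/n_f² − 1/n_i²), and the Z² and hc factors cancel in the ratio.
λ₁/λ₂ = (1/4² − 1/7²)/(1/4² − 1/8²) = 0.04209/0.04688 = 0.898.

0.898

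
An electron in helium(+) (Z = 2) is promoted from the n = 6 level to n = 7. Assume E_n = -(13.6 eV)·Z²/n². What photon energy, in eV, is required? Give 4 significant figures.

The Bohr energies scale as Z², so for Z = 2: E_n = −54.40/n² eV.
E_7 = −54.40/49 = −1.110 eV and E_6 = −54.40/36 = −1.511 eV.
The photon energy is |E_7 − E_6| = 0.4009 eV.

0.4009 eV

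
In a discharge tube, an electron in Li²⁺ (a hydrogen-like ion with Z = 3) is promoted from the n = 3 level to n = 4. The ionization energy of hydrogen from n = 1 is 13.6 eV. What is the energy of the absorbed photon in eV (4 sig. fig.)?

5.950 eV

The Bohr energies scale as Z², so for Z = 3: E_n = −122.4/n² eV.
E_4 = −122.4/16 = −7.650 eV and E_3 = −122.4/9 = −13.60 eV.
The photon energy is |E_4 − E_3| = 5.950 eV.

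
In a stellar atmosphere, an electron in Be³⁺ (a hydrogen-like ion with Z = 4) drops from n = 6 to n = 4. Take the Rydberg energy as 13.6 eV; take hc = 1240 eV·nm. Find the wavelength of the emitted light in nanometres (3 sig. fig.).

164 nm

For Z = 4 the level energies scale as Z², so the effective Rydberg energy is 13.6 × 16 = 217.6 eV.
ΔE = 217.6 × (1/4² − 1/6²) = 217.6 × 0.03472 = 7.556 eV.
λ = hc/ΔE = 1240 / 7.556 = 164 nm.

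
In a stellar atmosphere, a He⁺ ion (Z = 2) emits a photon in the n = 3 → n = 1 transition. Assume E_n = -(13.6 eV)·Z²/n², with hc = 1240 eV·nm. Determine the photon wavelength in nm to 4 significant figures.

For Z = 2 the level energies scale as Z², so the effective Rydberg energy is 13.6 × 4 = 54.40 eV.
ΔE = 54.40 × (1/1² − 1/3²) = 54.40 × 0.8889 = 48.36 eV.
λ = hc/ΔE = 1240 / 48.36 = 25.64 nm.

25.64 nm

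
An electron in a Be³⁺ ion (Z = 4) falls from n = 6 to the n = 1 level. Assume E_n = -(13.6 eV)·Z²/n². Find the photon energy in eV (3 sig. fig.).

The Bohr energies scale as Z², so for Z = 4: E_n = −217.6/n² eV.
E_6 = −217.6/36 = −6.044 eV and E_1 = −217.6/1 = −217.6 eV.
The photon energy is |E_6 − E_1| = 212 eV.

212 eV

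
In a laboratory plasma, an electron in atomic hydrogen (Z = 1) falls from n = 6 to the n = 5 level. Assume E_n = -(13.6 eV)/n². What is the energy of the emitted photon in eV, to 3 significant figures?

0.166 eV

E_6 = −13.60/36 = −0.3778 eV and E_5 = −13.60/25 = −0.5440 eV.
The photon energy is |E_6 − E_5| = 0.166 eV.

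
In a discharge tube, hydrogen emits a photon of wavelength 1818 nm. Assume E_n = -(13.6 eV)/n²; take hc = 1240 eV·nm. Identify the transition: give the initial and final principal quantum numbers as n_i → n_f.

n_i = 9, n_f = 4

The photon energy is ΔE = hc/λ = 1240 / 1818 = 0.6821 eV.
With Z = 1, ΔE = 13.60 × (1/n_f² − 1/n_i²), so 1/n_f² − 1/n_i² = 0.05015.
Trying n_f = 4 gives 1/n_i² = 0.01235, i.e. n_i ≈ 9; this pair matches.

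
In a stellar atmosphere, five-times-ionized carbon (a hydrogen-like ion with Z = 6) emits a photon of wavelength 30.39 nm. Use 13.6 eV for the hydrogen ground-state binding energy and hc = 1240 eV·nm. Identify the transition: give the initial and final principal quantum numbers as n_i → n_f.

The photon energy is ΔE = hc/λ = 1240 / 30.39 = 40.80 eV.
With Z = 6, ΔE = 489.6 × (1/n_f² − 1/n_i²), so 1/n_f² − 1/n_i² = 0.08334.
Trying n_f = 3 gives 1/n_i² = 0.02777, i.e. n_i ≈ 6; this pair matches.

n_i = 6, n_f = 3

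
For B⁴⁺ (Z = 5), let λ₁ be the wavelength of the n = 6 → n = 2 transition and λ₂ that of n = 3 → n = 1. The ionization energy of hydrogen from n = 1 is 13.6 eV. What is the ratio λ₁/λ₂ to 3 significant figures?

λ ∝ 1/ΔE ∝ 1/(1/n_f² − 1/n_i²), and the Z² and hc factors cancel in the ratio.
λ₁/λ₂ = (1/1² − 1/3²)/(1/2² − 1/6²) = 0.8889/0.2222 = 4.00.

4.00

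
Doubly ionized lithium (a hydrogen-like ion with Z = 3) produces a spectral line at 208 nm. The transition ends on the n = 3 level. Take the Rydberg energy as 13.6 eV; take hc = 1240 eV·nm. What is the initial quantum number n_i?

The photon energy is ΔE = hc/λ = 1240 / 208 = 5.962 eV.
With Z = 3, ΔE = 122.4 × (1/n_f² − 1/n_i²), so 1/n_f² − 1/n_i² = 0.04871.
With n_f = 3: 1/n_i² = 1/9 − 0.04871 = 0.06241, so n_i ≈ 4.00.

n_i = 4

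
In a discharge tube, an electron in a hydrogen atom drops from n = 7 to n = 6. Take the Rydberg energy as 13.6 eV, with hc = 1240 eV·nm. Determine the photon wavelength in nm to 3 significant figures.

12400 nm

ΔE = 13.60 × (1/6² − 1/7²) = 13.60 × 0.007370 = 0.1002 eV.
λ = hc/ΔE = 1240 / 0.1002 = 12400 nm.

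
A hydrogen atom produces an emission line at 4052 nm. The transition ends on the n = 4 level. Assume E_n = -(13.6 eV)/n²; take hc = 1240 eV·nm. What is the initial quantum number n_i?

The photon energy is ΔE = hc/λ = 1240 / 4052 = 0.3060 eV.
With Z = 1, ΔE = 13.60 × (1/n_f² − 1/n_i²), so 1/n_f² − 1/n_i² = 0.02250.
With n_f = 4: 1/n_i² = 1/16 − 0.02250 = 0.04000, so n_i ≈ 5.00.

n_i = 5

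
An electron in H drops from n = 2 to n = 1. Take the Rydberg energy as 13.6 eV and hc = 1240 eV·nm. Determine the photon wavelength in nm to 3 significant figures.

122 nm

ΔE = 13.60 × (1/1² − 1/2²) = 13.60 × 0.7500 = 10.20 eV.
λ = hc/ΔE = 1240 / 10.20 = 122 nm.
This line belongs to the Lyman series.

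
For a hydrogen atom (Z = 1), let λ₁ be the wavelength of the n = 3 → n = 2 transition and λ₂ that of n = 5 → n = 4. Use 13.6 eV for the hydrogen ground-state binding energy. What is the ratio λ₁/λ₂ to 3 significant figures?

0.162

λ ∝ 1/ΔE ∝ 1/(1/n_f² − 1/n_i²), and the Z² and hc factors cancel in the ratio.
λ₁/λ₂ = (1/4² − 1/5²)/(1/2² − 1/3²) = 0.02250/0.1389 = 0.162.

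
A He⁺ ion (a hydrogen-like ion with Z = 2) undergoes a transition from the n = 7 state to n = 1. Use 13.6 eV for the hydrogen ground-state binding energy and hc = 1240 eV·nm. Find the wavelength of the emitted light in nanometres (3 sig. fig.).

For Z = 2 the level energies scale as Z², so the effective Rydberg energy is 13.6 × 4 = 54.40 eV.
ΔE = 54.40 × (1/1² − 1/7²) = 54.40 × 0.9796 = 53.29 eV.
λ = hc/ΔE = 1240 / 53.29 = 23.3 nm.

23.3 nm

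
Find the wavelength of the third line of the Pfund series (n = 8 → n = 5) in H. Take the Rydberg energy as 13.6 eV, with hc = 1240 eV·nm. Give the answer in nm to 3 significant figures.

The Pfund series terminates on n_f = 5; the third line has n_i = 5+3 = 8.
ΔE = 13.60 × (1/5² − 1/8²) = 0.3315 eV.
λ = 1240 / 0.3315 = 3740 nm.

3740 nm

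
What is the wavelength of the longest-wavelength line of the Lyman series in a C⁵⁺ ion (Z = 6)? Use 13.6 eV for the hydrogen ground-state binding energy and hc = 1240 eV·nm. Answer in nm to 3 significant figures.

The Lyman series terminates on n_f = 1; the first line has n_i = 1+1 = 2.
ΔE = 489.6 × (1/1² − 1/2²) = 367.2 eV.
λ = 1240 / 367.2 = 3.38 nm.

3.38 nm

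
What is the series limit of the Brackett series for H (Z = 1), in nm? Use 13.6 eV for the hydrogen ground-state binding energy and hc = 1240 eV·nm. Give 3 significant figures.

The Brackett series has lower level n_f = 4; the series limit corresponds to n_i → ∞.
ΔE_max = 13.6 × 1 / 4² = 0.8500 eV.
λ_min = 1240 / 0.8500 = 1460 nm.

1460 nm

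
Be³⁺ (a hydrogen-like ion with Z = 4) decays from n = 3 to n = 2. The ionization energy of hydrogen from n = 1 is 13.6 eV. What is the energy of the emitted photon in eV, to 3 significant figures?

30.2 eV

The Bohr energies scale as Z², so for Z = 4: E_n = −217.6/n² eV.
E_3 = −217.6/9 = −24.18 eV and E_2 = −217.6/4 = −54.40 eV.
The photon energy is |E_3 − E_2| = 30.2 eV.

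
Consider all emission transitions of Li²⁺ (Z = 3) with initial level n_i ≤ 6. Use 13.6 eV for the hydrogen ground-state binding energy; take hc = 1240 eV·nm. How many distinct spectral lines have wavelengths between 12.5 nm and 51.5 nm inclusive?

Enumerate all n_i → n_f pairs with 1 ≤ n_f < n_i ≤ 6 and compute λ = 1240 / [13.6·9·(1/n_f² − 1/n_i²)].
Lines falling in [12.5, 51.5] nm: 2→1 (13.51 nm), 6→2 (45.59 nm), 5→2 (48.24 nm).

3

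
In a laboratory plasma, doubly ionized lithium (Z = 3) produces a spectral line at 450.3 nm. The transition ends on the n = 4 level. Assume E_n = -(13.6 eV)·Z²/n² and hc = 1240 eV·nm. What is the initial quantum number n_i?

n_i = 5

The photon energy is ΔE = hc/λ = 1240 / 450.3 = 2.754 eV.
With Z = 3, ΔE = 122.4 × (1/n_f² − 1/n_i²), so 1/n_f² − 1/n_i² = 0.02250.
With n_f = 4: 1/n_i² = 1/16 − 0.02250 = 0.04000, so n_i ≈ 5.00.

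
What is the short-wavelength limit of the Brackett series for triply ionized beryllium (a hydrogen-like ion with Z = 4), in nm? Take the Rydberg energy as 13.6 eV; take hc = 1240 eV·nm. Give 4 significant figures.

91.18 nm

The Brackett series has lower level n_f = 4; the series limit corresponds to n_i → ∞.
ΔE_max = 13.6 × 16 / 4² = 13.60 eV.
λ_min = 1240 / 13.60 = 91.18 nm.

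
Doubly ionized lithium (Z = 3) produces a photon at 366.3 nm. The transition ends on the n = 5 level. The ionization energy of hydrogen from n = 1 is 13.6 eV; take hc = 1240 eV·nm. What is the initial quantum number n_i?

n_i = 9

The photon energy is ΔE = hc/λ = 1240 / 366.3 = 3.385 eV.
With Z = 3, ΔE = 122.4 × (1/n_f² − 1/n_i²), so 1/n_f² − 1/n_i² = 0.02766.
With n_f = 5: 1/n_i² = 1/25 − 0.02766 = 0.01234, so n_i ≈ 9.00.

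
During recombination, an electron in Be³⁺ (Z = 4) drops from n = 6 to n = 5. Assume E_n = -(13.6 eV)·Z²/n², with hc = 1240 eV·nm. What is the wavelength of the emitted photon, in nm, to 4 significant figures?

466.2 nm

For Z = 4 the level energies scale as Z², so the effective Rydberg energy is 13.6 × 16 = 217.6 eV.
ΔE = 217.6 × (1/5² − 1/6²) = 217.6 × 0.01222 = 2.660 eV.
λ = hc/ΔE = 1240 / 2.660 = 466.2 nm.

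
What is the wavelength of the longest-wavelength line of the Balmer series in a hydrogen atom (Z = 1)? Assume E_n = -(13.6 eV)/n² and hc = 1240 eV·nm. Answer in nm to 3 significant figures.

The Balmer series terminates on n_f = 2; the first line has n_i = 2+1 = 3.
ΔE = 13.60 × (1/2² − 1/3²) = 1.889 eV.
λ = 1240 / 1.889 = 656 nm.

656 nm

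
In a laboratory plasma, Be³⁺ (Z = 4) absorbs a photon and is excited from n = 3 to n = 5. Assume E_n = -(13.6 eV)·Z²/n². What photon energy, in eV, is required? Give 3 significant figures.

The Bohr energies scale as Z², so for Z = 4: E_n = −217.6/n² eV.
E_5 = −217.6/25 = −8.704 eV and E_3 = −217.6/9 = −24.18 eV.
The photon energy is |E_5 − E_3| = 15.5 eV.

15.5 eV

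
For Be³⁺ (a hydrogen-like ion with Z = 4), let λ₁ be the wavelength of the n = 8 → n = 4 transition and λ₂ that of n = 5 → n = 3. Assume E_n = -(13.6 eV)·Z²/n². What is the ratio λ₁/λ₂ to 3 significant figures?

λ ∝ 1/ΔE ∝ 1/(1/n_f² − 1/n_i²), and the Z² and hc factors cancel in the ratio.
λ₁/λ₂ = (1/3² − 1/5²)/(1/4² − 1/8²) = 0.07111/0.04688 = 1.52.

1.52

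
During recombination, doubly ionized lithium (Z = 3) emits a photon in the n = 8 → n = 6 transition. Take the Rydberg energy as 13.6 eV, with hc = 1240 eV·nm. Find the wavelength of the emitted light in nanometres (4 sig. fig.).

833.6 nm

For Z = 3 the level energies scale as Z², so the effective Rydberg energy is 13.6 × 9 = 122.4 eV.
ΔE = 122.4 × (1/6² − 1/8²) = 122.4 × 0.01215 = 1.488 eV.
λ = hc/ΔE = 1240 / 1.488 = 833.6 nm.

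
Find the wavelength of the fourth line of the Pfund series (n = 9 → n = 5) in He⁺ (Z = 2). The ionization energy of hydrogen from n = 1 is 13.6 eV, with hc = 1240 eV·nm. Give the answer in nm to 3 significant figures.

The Pfund series terminates on n_f = 5; the fourth line has n_i = 5+4 = 9.
ΔE = 54.40 × (1/5² − 1/9²) = 1.504 eV.
λ = 1240 / 1.504 = 824 nm.

824 nm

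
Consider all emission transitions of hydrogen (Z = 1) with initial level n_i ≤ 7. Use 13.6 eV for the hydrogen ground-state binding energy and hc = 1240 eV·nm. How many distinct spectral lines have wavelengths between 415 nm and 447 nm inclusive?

Enumerate all n_i → n_f pairs with 1 ≤ n_f < n_i ≤ 7 and compute λ = 1240 / [13.6·1·(1/n_f² − 1/n_i²)].
Lines falling in [415, 447] nm: 5→2 (434.2 nm).

1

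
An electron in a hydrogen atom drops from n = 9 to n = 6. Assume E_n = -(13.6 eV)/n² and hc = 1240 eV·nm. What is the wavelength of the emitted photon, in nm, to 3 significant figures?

5910 nm

ΔE = 13.60 × (1/6² − 1/9²) = 13.60 × 0.01543 = 0.2099 eV.
λ = hc/ΔE = 1240 / 0.2099 = 5910 nm.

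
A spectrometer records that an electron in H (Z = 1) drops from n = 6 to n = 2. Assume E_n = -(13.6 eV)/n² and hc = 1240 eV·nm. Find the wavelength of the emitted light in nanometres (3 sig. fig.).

ΔE = 13.60 × (1/2² − 1/6²) = 13.60 × 0.2222 = 3.022 eV.
λ = hc/ΔE = 1240 / 3.022 = 410 nm.
This line belongs to the Balmer series.

410 nm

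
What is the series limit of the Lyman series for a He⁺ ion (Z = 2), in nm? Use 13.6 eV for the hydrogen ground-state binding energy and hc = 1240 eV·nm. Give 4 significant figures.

The Lyman series has lower level n_f = 1; the series limit corresponds to n_i → ∞.
ΔE_max = 13.6 × 4 / 1² = 54.40 eV.
λ_min = 1240 / 54.40 = 22.79 nm.

22.79 nm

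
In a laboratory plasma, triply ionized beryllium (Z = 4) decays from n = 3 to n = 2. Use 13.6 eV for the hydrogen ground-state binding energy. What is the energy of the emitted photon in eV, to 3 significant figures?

30.2 eV

The Bohr energies scale as Z², so for Z = 4: E_n = −217.6/n² eV.
E_3 = −217.6/9 = −24.18 eV and E_2 = −217.6/4 = −54.40 eV.
The photon energy is |E_3 − E_2| = 30.2 eV.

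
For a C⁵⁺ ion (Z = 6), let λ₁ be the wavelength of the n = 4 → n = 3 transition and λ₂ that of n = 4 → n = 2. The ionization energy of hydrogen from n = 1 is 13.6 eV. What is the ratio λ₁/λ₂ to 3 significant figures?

λ ∝ 1/ΔE ∝ 1/(1/n_f² − 1/n_i²), and the Z² and hc factors cancel in the ratio.
λ₁/λ₂ = (1/2² − 1/4²)/(1/3² − 1/4²) = 0.1875/0.04861 = 3.86.

3.86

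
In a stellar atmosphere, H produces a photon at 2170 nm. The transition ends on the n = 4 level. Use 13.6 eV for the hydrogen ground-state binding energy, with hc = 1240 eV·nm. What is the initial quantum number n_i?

n_i = 7

The photon energy is ΔE = hc/λ = 1240 / 2170 = 0.5714 eV.
With Z = 1, ΔE = 13.60 × (1/n_f² − 1/n_i²), so 1/n_f² − 1/n_i² = 0.04202.
With n_f = 4: 1/n_i² = 1/16 − 0.04202 = 0.02048, so n_i ≈ 6.99.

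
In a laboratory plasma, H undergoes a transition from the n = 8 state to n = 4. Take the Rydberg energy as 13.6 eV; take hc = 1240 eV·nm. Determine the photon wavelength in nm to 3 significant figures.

ΔE = 13.60 × (1/4² − 1/8²) = 13.60 × 0.04688 = 0.6375 eV.
λ = hc/ΔE = 1240 / 0.6375 = 1950 nm.

1950 nm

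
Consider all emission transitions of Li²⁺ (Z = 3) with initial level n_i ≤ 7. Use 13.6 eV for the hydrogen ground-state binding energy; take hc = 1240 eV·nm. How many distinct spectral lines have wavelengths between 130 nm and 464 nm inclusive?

Enumerate all n_i → n_f pairs with 1 ≤ n_f < n_i ≤ 7 and compute λ = 1240 / [13.6·9·(1/n_f² − 1/n_i²)].
Lines falling in [130, 464] nm: 5→3 (142.5 nm), 4→3 (208.4 nm), 7→4 (240.7 nm), 6→4 (291.8 nm), 5→4 (450.3 nm).

5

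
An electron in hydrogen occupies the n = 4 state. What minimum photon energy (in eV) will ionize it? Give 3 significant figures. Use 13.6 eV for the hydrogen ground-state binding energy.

E_4 = −13.60/16 = −0.850 eV, so ionization (to E = 0) requires 0.850 eV.

0.850 eV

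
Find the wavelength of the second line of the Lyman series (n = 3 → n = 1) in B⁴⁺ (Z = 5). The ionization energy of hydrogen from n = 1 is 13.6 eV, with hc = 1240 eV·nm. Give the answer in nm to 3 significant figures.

The Lyman series terminates on n_f = 1; the second line has n_i = 1+2 = 3.
ΔE = 340.0 × (1/1² − 1/3²) = 302.2 eV.
λ = 1240 / 302.2 = 4.10 nm.

4.10 nm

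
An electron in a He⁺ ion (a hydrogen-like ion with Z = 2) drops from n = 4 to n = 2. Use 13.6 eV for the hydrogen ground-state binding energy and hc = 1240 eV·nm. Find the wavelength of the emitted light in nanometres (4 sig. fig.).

121.6 nm

For Z = 2 the level energies scale as Z², so the effective Rydberg energy is 13.6 × 4 = 54.40 eV.
ΔE = 54.40 × (1/2² − 1/4²) = 54.40 × 0.1875 = 10.20 eV.
λ = hc/ΔE = 1240 / 10.20 = 121.6 nm.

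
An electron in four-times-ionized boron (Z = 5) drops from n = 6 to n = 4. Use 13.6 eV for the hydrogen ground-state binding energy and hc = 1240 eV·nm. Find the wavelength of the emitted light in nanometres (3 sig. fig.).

For Z = 5 the level energies scale as Z², so the effective Rydberg energy is 13.6 × 25 = 340.0 eV.
ΔE = 340.0 × (1/4² − 1/6²) = 340.0 × 0.03472 = 11.81 eV.
λ = hc/ΔE = 1240 / 11.81 = 105 nm.

105 nm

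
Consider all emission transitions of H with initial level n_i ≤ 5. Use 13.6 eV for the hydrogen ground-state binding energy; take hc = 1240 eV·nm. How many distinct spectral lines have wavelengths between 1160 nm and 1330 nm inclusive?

Enumerate all n_i → n_f pairs with 1 ≤ n_f < n_i ≤ 5 and compute λ = 1240 / [13.6·1·(1/n_f² − 1/n_i²)].
Lines falling in [1160, 1330] nm: 5→3 (1282 nm).

1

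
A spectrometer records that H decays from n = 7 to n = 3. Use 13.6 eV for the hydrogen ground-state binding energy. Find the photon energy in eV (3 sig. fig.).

1.23 eV

E_7 = −13.60/49 = −0.2776 eV and E_3 = −13.60/9 = −1.511 eV.
The photon energy is |E_7 − E_3| = 1.23 eV.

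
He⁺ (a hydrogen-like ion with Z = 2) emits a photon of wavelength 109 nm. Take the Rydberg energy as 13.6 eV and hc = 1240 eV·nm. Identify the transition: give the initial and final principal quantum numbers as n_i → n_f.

n_i = 5, n_f = 2

The photon energy is ΔE = hc/λ = 1240 / 109 = 11.38 eV.
With Z = 2, ΔE = 54.40 × (1/n_f² − 1/n_i²), so 1/n_f² − 1/n_i² = 0.2091.
Trying n_f = 2 gives 1/n_i² = 0.04088, i.e. n_i ≈ 5; this pair matches.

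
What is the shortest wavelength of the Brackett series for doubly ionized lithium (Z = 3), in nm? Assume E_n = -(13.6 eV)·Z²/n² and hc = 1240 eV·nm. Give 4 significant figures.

162.1 nm

The Brackett series has lower level n_f = 4; the series limit corresponds to n_i → ∞.
ΔE_max = 13.6 × 9 / 4² = 7.650 eV.
λ_min = 1240 / 7.650 = 162.1 nm.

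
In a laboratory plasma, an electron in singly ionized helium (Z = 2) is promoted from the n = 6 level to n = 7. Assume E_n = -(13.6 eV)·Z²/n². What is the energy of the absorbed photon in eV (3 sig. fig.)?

0.401 eV

The Bohr energies scale as Z², so for Z = 2: E_n = −54.40/n² eV.
E_7 = −54.40/49 = −1.110 eV and E_6 = −54.40/36 = −1.511 eV.
The photon energy is |E_7 − E_6| = 0.401 eV.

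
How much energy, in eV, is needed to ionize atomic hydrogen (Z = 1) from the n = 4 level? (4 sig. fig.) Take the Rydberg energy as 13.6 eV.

E_4 = −13.60/16 = −0.8500 eV, so ionization (to E = 0) requires 0.8500 eV.

0.8500 eV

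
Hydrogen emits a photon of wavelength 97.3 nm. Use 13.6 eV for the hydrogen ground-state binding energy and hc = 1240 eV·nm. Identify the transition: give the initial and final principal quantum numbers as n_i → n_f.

The photon energy is ΔE = hc/λ = 1240 / 97.3 = 12.74 eV.
With Z = 1, ΔE = 13.60 × (1/n_f² − 1/n_i²), so 1/n_f² − 1/n_i² = 0.9371.
Trying n_f = 1 gives 1/n_i² = 0.06293, i.e. n_i ≈ 4; this pair matches.

n_i = 4, n_f = 1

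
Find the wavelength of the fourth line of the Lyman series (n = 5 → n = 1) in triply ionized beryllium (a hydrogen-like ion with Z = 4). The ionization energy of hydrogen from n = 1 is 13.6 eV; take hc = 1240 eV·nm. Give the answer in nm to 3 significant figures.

5.94 nm

The Lyman series terminates on n_f = 1; the fourth line has n_i = 1+4 = 5.
ΔE = 217.6 × (1/1² − 1/5²) = 208.9 eV.
λ = 1240 / 208.9 = 5.94 nm.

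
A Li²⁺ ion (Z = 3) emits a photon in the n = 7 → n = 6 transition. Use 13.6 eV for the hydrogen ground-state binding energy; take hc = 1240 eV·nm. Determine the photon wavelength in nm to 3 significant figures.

1370 nm

For Z = 3 the level energies scale as Z², so the effective Rydberg energy is 13.6 × 9 = 122.4 eV.
ΔE = 122.4 × (1/6² − 1/7²) = 122.4 × 0.007370 = 0.9020 eV.
λ = hc/ΔE = 1240 / 0.9020 = 1370 nm.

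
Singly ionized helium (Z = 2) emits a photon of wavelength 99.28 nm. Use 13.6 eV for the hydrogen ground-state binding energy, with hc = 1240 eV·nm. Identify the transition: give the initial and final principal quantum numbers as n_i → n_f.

n_i = 7, n_f = 2

The photon energy is ΔE = hc/λ = 1240 / 99.28 = 12.49 eV.
With Z = 2, ΔE = 54.40 × (1/n_f² − 1/n_i²), so 1/n_f² − 1/n_i² = 0.2296.
Trying n_f = 2 gives 1/n_i² = 0.02041, i.e. n_i ≈ 7; this pair matches.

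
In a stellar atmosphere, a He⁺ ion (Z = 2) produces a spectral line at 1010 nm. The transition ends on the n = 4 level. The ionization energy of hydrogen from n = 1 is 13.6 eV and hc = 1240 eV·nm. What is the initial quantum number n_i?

The photon energy is ΔE = hc/λ = 1240 / 1010 = 1.228 eV.
With Z = 2, ΔE = 54.40 × (1/n_f² − 1/n_i²), so 1/n_f² − 1/n_i² = 0.02257.
With n_f = 4: 1/n_i² = 1/16 − 0.02257 = 0.03993, so n_i ≈ 5.00.

n_i = 5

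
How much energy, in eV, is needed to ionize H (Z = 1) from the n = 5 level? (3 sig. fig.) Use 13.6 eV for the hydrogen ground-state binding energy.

E_5 = −13.60/25 = −0.544 eV, so ionization (to E = 0) requires 0.544 eV.

0.544 eV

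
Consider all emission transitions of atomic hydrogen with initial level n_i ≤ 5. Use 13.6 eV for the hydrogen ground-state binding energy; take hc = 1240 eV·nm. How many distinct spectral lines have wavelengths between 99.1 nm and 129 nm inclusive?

2

Enumerate all n_i → n_f pairs with 1 ≤ n_f < n_i ≤ 5 and compute λ = 1240 / [13.6·1·(1/n_f² − 1/n_i²)].
Lines falling in [99.1, 129] nm: 3→1 (102.6 nm), 2→1 (121.6 nm).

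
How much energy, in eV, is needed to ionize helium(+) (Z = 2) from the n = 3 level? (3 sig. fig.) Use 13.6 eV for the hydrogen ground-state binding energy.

6.04 eV

E_n = −13.6 Z²/n² = −54.40/n² eV for Z = 2.
E_3 = −54.40/9 = −6.04 eV, so ionization (to E = 0) requires 6.04 eV.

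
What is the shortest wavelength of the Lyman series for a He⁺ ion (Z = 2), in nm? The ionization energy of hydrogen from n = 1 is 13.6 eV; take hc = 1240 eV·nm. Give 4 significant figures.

The Lyman series has lower level n_f = 1; the series limit corresponds to n_i → ∞.
ΔE_max = 13.6 × 4 / 1² = 54.40 eV.
λ_min = 1240 / 54.40 = 22.79 nm.

22.79 nm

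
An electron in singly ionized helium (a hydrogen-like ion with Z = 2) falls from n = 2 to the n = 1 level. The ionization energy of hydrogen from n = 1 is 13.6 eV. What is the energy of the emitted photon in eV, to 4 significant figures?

40.80 eV

The Bohr energies scale as Z², so for Z = 2: E_n = −54.40/n² eV.
E_2 = −54.40/4 = −13.60 eV and E_1 = −54.40/1 = −54.40 eV.
The photon energy is |E_2 − E_1| = 40.80 eV.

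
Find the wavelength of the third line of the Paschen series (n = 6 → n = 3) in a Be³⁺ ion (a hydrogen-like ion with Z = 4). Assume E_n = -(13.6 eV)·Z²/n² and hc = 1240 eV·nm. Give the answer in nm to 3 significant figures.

68.4 nm

The Paschen series terminates on n_f = 3; the third line has n_i = 3+3 = 6.
ΔE = 217.6 × (1/3² − 1/6²) = 18.13 eV.
λ = 1240 / 18.13 = 68.4 nm.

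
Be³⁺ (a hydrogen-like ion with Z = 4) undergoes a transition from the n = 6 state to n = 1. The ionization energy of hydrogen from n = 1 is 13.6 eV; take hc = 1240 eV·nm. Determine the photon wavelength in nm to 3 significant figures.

5.86 nm

For Z = 4 the level energies scale as Z², so the effective Rydberg energy is 13.6 × 16 = 217.6 eV.
ΔE = 217.6 × (1/1² − 1/6²) = 217.6 × 0.9722 = 211.6 eV.
λ = hc/ΔE = 1240 / 211.6 = 5.86 nm.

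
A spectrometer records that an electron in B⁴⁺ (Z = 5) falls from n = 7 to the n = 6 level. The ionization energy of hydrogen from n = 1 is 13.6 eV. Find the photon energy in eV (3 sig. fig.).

The Bohr energies scale as Z², so for Z = 5: E_n = −340.0/n² eV.
E_7 = −340.0/49 = −6.939 eV and E_6 = −340.0/36 = −9.444 eV.
The photon energy is |E_7 − E_6| = 2.51 eV.

2.51 eV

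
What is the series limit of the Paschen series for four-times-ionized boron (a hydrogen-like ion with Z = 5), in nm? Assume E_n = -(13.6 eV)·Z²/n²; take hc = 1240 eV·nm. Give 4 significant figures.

32.82 nm

The Paschen series has lower level n_f = 3; the series limit corresponds to n_i → ∞.
ΔE_max = 13.6 × 25 / 3² = 37.78 eV.
λ_min = 1240 / 37.78 = 32.82 nm.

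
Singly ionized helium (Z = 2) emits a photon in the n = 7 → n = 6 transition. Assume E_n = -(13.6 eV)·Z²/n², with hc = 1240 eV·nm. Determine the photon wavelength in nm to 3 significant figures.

For Z = 2 the level energies scale as Z², so the effective Rydberg energy is 13.6 × 4 = 54.40 eV.
ΔE = 54.40 × (1/6² − 1/7²) = 54.40 × 0.007370 = 0.4009 eV.
λ = hc/ΔE = 1240 / 0.4009 = 3090 nm.

3090 nm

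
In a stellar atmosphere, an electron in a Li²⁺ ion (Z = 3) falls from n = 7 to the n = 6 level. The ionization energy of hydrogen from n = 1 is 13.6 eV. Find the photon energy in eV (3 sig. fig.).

0.902 eV

The Bohr energies scale as Z², so for Z = 3: E_n = −122.4/n² eV.
E_7 = −122.4/49 = −2.498 eV and E_6 = −122.4/36 = −3.400 eV.
The photon energy is |E_7 − E_6| = 0.902 eV.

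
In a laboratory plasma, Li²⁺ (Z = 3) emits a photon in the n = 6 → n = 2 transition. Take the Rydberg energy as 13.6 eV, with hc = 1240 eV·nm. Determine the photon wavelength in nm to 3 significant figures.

45.6 nm

For Z = 3 the level energies scale as Z², so the effective Rydberg energy is 13.6 × 9 = 122.4 eV.
ΔE = 122.4 × (1/2² − 1/6²) = 122.4 × 0.2222 = 27.20 eV.
λ = hc/ΔE = 1240 / 27.20 = 45.6 nm.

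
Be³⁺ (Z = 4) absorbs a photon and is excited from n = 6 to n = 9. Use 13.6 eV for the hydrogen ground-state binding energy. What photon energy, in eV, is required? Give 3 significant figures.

3.36 eV

The Bohr energies scale as Z², so for Z = 4: E_n = −217.6/n² eV.
E_9 = −217.6/81 = −2.686 eV and E_6 = −217.6/36 = −6.044 eV.
The photon energy is |E_9 − E_6| = 3.36 eV.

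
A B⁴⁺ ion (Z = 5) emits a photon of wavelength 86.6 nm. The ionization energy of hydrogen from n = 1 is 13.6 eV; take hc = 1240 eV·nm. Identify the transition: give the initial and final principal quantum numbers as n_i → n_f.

n_i = 7, n_f = 4

The photon energy is ΔE = hc/λ = 1240 / 86.6 = 14.32 eV.
With Z = 5, ΔE = 340.0 × (1/n_f² − 1/n_i²), so 1/n_f² − 1/n_i² = 0.04211.
Trying n_f = 4 gives 1/n_i² = 0.02039, i.e. n_i ≈ 7; this pair matches.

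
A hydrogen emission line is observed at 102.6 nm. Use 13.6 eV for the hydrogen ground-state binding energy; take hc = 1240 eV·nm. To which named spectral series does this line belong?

Lyman

ΔE = 1240/102.6 = 12.09 eV.
This matches 13.6 × (1/1² − 1/3²), so n_f = 1: the Lyman series.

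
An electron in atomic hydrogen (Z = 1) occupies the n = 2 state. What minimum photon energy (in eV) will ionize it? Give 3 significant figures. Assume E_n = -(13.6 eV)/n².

3.40 eV

E_2 = −13.60/4 = −3.40 eV, so ionization (to E = 0) requires 3.40 eV.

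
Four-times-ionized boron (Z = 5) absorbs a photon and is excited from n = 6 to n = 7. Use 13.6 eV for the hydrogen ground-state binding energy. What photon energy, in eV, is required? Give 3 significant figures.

The Bohr energies scale as Z², so for Z = 5: E_n = −340.0/n² eV.
E_7 = −340.0/49 = −6.939 eV and E_6 = −340.0/36 = −9.444 eV.
The photon energy is |E_7 − E_6| = 2.51 eV.

2.51 eV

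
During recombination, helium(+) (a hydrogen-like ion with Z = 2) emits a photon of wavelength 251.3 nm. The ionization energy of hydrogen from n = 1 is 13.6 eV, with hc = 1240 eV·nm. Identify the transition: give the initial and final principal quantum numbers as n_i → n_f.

The photon energy is ΔE = hc/λ = 1240 / 251.3 = 4.934 eV.
With Z = 2, ΔE = 54.40 × (1/n_f² − 1/n_i²), so 1/n_f² − 1/n_i² = 0.09070.
Trying n_f = 3 gives 1/n_i² = 0.02041, i.e. n_i ≈ 7; this pair matches.

n_i = 7, n_f = 3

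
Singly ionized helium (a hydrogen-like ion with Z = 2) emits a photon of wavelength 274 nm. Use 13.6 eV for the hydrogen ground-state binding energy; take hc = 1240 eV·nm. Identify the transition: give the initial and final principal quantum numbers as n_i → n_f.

The photon energy is ΔE = hc/λ = 1240 / 274 = 4.526 eV.
With Z = 2, ΔE = 54.40 × (1/n_f² − 1/n_i²), so 1/n_f² − 1/n_i² = 0.08319.
Trying n_f = 3 gives 1/n_i² = 0.02792, i.e. n_i ≈ 6; this pair matches.

n_i = 6, n_f = 3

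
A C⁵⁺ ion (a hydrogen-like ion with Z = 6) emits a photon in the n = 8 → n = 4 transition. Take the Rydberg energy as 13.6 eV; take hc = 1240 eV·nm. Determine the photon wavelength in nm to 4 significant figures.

54.03 nm

For Z = 6 the level energies scale as Z², so the effective Rydberg energy is 13.6 × 36 = 489.6 eV.
ΔE = 489.6 × (1/4² − 1/8²) = 489.6 × 0.04688 = 22.95 eV.
λ = hc/ΔE = 1240 / 22.95 = 54.03 nm.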